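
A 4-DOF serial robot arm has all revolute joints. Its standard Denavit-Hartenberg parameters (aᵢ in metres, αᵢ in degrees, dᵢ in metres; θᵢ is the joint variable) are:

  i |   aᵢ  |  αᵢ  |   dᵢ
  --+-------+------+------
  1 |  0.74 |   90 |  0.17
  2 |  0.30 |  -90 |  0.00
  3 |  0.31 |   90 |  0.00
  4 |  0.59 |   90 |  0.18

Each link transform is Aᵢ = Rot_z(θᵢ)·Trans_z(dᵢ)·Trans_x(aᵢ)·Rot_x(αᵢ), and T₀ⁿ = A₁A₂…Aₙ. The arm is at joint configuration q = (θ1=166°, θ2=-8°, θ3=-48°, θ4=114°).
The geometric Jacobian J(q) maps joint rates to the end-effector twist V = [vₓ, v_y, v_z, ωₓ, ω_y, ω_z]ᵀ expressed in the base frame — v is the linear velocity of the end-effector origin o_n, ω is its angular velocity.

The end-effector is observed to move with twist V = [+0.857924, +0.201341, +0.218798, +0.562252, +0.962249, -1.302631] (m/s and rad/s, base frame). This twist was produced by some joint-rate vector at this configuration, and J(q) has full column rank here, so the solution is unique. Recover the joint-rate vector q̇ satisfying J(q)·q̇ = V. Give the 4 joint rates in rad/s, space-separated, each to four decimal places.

-0.5670 0.8830 -0.7720 0.2790

o_n = [-0.9538, 0.4156, 0.6741]
J₁: ẑ×o_n = [-0.4156, -0.9538, 0.0000], ω = ẑ
J2: z=[0.2419, 0.9703, 0.0000] o=[-0.7180, 0.1790, 0.1700] → [0.4891, -0.1220, 0.2860, 0.2419, 0.9703, 0.0000]
J3: z=[-0.1350, 0.0337, 0.9903] o=[-1.0063, 0.2509, 0.1282] → [-0.1447, 0.1256, -0.0240, -0.1350, 0.0337, 0.9903]
J4: z=[0.8759, 0.4712, 0.1034] o=[-1.1499, 0.5241, 0.0994] → [0.2820, -0.4831, -0.1874, 0.8759, 0.4712, 0.1034]
q̇ = J⁺·V = [-0.5670, 0.8830, -0.7720, 0.2790]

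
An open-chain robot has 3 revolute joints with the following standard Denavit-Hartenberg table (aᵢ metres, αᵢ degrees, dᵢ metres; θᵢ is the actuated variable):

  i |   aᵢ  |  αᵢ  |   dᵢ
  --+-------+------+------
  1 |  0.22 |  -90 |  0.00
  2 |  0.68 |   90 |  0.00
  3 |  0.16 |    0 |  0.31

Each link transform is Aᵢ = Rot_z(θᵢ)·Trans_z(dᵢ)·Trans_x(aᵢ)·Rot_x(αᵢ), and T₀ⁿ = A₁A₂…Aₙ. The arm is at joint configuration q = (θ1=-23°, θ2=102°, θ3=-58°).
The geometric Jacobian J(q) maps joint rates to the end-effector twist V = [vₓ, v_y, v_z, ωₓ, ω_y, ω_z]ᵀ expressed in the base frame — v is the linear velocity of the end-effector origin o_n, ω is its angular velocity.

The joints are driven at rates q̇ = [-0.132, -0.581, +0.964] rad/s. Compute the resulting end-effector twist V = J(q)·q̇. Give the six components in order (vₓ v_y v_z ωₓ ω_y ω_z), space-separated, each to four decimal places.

0.4062 -0.1358 -0.0442 0.6410 -0.9032 -0.3324

o_n = [0.2822, -0.2672, -0.8125]
J₁: ẑ×o_n = [0.2672, 0.2822, -0.0000], ω = ẑ
J2: z=[0.3907, 0.9205, 0.0000] o=[0.2025, -0.0860, 0.0000] → [-0.7479, 0.3175, -0.1442, 0.3907, 0.9205, 0.0000]
J3: z=[0.9004, -0.3822, -0.2079] o=[0.0724, -0.0307, -0.6651] → [0.0072, 0.0891, -0.1327, 0.9004, -0.3822, -0.2079]
V = J·q̇ = [0.4062, -0.1358, -0.0442, 0.6410, -0.9032, -0.3324]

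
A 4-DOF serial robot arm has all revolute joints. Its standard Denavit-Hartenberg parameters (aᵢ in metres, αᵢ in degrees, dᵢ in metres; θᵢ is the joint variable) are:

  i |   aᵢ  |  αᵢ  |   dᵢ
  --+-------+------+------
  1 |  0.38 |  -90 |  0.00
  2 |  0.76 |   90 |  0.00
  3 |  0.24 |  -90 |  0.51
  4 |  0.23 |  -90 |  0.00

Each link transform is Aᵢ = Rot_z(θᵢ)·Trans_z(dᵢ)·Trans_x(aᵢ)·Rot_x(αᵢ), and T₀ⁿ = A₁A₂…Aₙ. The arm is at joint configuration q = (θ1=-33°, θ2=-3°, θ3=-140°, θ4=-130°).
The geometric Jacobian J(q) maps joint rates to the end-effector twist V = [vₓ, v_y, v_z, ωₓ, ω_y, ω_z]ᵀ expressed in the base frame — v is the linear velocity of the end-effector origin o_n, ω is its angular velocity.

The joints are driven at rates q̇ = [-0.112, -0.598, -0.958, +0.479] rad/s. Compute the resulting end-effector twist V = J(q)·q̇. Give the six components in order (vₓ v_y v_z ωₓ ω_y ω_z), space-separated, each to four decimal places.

-0.5278 0.2208 0.4546 -0.2256 -1.0040 -1.0526

o_n = [0.8337, -0.6120, 0.7213]
J₁: ẑ×o_n = [0.6120, 0.8337, -0.0000], ω = ẑ
J2: z=[0.5446, 0.8387, 0.0000] o=[0.3187, -0.2070, 0.0000] → [0.6050, -0.3929, -0.6525, 0.5446, 0.8387, 0.0000]
J3: z=[-0.0439, 0.0285, 0.9986] o=[0.9552, -0.6203, 0.0398] → [0.0112, -0.0914, 0.0031, -0.0439, 0.0285, 0.9986]
J4: z=[0.1211, -0.9921, 0.0336] o=[0.6948, -0.6352, 0.5395] → [-0.1812, -0.0174, 0.1406, 0.1211, -0.9921, 0.0336]
V = J·q̇ = [-0.5278, 0.2208, 0.4546, -0.2256, -1.0040, -1.0526]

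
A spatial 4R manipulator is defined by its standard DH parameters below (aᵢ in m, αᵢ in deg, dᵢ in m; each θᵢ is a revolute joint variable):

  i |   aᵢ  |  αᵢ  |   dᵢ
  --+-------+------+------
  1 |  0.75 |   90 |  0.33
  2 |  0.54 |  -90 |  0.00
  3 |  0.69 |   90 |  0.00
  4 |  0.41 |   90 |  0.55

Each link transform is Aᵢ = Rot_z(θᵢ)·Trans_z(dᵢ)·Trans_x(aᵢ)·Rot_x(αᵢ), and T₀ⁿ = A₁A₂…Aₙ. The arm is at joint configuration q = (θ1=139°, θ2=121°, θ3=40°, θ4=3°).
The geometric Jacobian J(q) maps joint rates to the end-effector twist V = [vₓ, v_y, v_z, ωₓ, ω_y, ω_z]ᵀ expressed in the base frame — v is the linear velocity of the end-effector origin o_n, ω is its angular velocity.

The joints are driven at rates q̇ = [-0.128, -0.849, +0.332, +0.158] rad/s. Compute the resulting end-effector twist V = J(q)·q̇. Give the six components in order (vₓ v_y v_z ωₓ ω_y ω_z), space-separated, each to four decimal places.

-1.2425 0.5294 0.6578 -0.2233 -0.7704 -0.2119

o_n = [-0.0647, -0.3219, 1.8068]
J₁: ẑ×o_n = [0.3219, -0.0647, 0.0000], ω = ẑ
J2: z=[0.6561, 0.7547, 0.0000] o=[-0.5660, 0.4920, 0.3300] → [1.1145, -0.9689, -0.9124, 0.6561, 0.7547, 0.0000]
J3: z=[0.6469, -0.5624, -0.5150] o=[-0.3561, 0.3096, 0.7929] → [-0.8954, -0.8060, -0.2446, 0.6469, -0.5624, -0.5150]
J4: z=[0.7524, 0.3609, 0.5510] o=[-0.4417, -0.2038, 1.2459] → [0.2675, -0.2143, -0.2250, 0.7524, 0.3609, 0.5510]
V = J·q̇ = [-1.2425, 0.5294, 0.6578, -0.2233, -0.7704, -0.2119]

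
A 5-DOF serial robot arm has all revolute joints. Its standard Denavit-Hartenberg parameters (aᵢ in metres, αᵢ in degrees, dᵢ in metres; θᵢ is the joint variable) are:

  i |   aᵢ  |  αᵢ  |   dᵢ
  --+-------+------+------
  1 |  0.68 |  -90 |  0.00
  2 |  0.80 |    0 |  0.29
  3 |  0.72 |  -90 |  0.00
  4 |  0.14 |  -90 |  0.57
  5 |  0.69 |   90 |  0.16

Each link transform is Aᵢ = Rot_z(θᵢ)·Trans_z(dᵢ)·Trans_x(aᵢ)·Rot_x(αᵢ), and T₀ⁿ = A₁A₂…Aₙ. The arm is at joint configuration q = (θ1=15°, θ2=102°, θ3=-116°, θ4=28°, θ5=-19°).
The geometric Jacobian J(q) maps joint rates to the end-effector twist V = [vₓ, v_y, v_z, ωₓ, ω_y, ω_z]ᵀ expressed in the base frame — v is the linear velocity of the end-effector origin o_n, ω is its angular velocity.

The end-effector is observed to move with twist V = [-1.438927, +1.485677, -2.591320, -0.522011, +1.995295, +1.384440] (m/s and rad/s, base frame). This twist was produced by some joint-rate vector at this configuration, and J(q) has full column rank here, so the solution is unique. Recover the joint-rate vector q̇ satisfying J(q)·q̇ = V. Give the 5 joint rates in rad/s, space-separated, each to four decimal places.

o_n = [1.9998, 0.3047, -1.2283]
J₁: ẑ×o_n = [-0.3047, 1.9998, 0.0000], ω = ẑ
J2: z=[-0.2588, 0.9659, 0.0000] o=[0.6568, 0.1760, 0.0000] → [-1.1864, -0.3179, -1.3305, -0.2588, 0.9659, 0.0000]
J3: z=[-0.2588, 0.9659, 0.0000] o=[0.4211, 0.4131, -0.7825] → [-0.4306, -0.1154, -1.4968, -0.2588, 0.9659, 0.0000]
J4: z=[0.2337, 0.0626, -0.9703] o=[1.0959, 0.5939, -0.6083] → [-0.3194, -0.7322, -0.1242, 0.2337, 0.0626, -0.9703]
J5: z=[-0.2115, -0.9708, -0.1136] o=[1.3620, 0.5971, -1.1315] → [0.0607, -0.0929, 0.6810, -0.2115, -0.9708, -0.1136]
q̇ = J⁺·V = [0.6610, 0.9260, 0.7850, -0.6990, -0.3980]

0.6610 0.9260 0.7850 -0.6990 -0.3980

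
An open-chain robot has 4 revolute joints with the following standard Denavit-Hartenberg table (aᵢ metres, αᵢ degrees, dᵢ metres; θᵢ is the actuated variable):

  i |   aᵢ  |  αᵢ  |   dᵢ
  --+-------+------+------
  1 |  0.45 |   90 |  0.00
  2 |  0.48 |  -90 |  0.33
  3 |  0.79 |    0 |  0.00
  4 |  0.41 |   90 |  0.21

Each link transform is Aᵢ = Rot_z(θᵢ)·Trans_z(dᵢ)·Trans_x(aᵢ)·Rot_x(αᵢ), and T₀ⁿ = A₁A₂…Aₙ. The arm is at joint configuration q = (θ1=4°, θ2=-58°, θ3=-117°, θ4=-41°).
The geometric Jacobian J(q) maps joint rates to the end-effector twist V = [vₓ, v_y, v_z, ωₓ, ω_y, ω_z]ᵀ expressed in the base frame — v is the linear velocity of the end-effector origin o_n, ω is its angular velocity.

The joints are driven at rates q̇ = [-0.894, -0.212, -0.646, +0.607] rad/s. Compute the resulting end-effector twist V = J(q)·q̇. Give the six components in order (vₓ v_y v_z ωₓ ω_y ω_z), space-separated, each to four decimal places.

o_n = [0.5726, -1.1503, 0.3308]
J₁: ẑ×o_n = [1.1503, 0.5726, -0.0000], ω = ẑ
J2: z=[0.0698, -0.9976, 0.0000] o=[0.4489, 0.0314, 0.0000] → [-0.3300, -0.0231, 0.0409, 0.0698, -0.9976, 0.0000]
J3: z=[0.8460, 0.0592, 0.5299] o=[0.7257, -0.2801, -0.4071] → [0.5048, -0.7053, -0.7272, 0.8460, 0.0592, 0.5299]
J4: z=[0.8460, 0.0592, 0.5299] o=[0.5852, -0.9955, -0.1029] → [0.1077, -0.3735, -0.1303, 0.8460, 0.0592, 0.5299]
V = J·q̇ = [-1.2192, -0.2781, 0.3820, -0.0478, 0.2092, -0.9147]

-1.2192 -0.2781 0.3820 -0.0478 0.2092 -0.9147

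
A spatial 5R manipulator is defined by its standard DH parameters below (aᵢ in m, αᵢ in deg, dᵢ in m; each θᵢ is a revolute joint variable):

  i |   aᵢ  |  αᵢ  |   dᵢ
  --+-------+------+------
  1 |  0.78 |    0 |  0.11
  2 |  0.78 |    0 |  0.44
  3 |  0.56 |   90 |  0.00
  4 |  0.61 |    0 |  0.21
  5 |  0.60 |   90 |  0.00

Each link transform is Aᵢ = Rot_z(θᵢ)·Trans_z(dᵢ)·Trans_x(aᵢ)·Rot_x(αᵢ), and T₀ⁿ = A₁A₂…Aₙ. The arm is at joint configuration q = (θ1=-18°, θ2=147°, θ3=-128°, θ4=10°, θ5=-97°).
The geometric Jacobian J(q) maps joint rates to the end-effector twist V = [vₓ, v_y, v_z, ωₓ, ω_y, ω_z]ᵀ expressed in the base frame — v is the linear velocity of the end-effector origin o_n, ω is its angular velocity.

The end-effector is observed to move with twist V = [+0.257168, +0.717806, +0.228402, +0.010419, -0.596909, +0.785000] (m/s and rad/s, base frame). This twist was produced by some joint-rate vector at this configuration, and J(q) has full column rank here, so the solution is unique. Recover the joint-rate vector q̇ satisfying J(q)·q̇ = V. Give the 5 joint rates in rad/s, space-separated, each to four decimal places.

-0.1000 0.4100 0.4750 0.3490 0.2480

o_n = [1.4466, 0.1760, 0.0567]
J₁: ẑ×o_n = [-0.1760, 1.4466, 0.0000], ω = ẑ
J2: z=[0.0000, 0.0000, 1.0000] o=[0.7418, -0.2410, 0.1100] → [-0.4170, 0.7047, 0.0000, 0.0000, 0.0000, 1.0000]
J3: z=[0.0000, 0.0000, 1.0000] o=[0.2510, 0.3651, 0.5500] → [0.1892, 1.1956, -0.0000, 0.0000, 0.0000, 1.0000]
J4: z=[0.0175, -0.9998, 0.0000] o=[0.8109, 0.3749, 0.5500] → [0.4932, 0.0086, 0.6321, 0.0175, -0.9998, 0.0000]
J5: z=[0.0175, -0.9998, 0.0000] o=[1.4152, 0.1754, 0.6559] → [0.5991, 0.0105, 0.0314, 0.0175, -0.9998, 0.0000]
q̇ = J⁺·V = [-0.1000, 0.4100, 0.4750, 0.3490, 0.2480]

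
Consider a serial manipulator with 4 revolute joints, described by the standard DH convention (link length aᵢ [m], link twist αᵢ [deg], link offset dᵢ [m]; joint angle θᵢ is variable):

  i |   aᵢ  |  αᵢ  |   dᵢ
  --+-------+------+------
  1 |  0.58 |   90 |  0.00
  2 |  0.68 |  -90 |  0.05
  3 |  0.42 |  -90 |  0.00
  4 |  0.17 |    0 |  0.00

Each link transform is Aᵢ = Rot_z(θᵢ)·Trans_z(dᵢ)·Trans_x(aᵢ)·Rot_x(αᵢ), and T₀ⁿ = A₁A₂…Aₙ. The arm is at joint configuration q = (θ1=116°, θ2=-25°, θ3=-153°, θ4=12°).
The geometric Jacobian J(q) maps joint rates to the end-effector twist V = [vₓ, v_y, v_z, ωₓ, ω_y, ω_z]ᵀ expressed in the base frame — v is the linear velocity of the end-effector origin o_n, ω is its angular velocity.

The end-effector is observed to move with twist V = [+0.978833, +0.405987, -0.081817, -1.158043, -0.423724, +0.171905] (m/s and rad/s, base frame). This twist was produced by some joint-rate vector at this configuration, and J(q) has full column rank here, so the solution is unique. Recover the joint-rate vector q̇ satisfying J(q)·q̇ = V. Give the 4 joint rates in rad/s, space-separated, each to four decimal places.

o_n = [-0.0262, 0.7749, -0.0986]
J₁: ẑ×o_n = [-0.7749, -0.0262, 0.0000], ω = ẑ
J2: z=[0.8988, 0.4384, 0.0000] o=[-0.2543, 0.5213, 0.0000] → [-0.0432, 0.0887, 0.1279, 0.8988, 0.4384, 0.0000]
J3: z=[-0.1853, 0.3798, 0.9063] o=[-0.4795, 1.0971, -0.2874] → [0.3638, 0.4458, -0.1125, -0.1853, 0.3798, 0.9063]
J4: z=[0.6205, 0.7604, -0.1919] o=[-0.1594, 0.8759, -0.1292] → [0.0039, -0.0445, -0.1640, 0.6205, 0.7604, -0.1919]
q̇ = J⁺·V = [-0.7940, -0.6510, 0.9290, -0.6460]

-0.7940 -0.6510 0.9290 -0.6460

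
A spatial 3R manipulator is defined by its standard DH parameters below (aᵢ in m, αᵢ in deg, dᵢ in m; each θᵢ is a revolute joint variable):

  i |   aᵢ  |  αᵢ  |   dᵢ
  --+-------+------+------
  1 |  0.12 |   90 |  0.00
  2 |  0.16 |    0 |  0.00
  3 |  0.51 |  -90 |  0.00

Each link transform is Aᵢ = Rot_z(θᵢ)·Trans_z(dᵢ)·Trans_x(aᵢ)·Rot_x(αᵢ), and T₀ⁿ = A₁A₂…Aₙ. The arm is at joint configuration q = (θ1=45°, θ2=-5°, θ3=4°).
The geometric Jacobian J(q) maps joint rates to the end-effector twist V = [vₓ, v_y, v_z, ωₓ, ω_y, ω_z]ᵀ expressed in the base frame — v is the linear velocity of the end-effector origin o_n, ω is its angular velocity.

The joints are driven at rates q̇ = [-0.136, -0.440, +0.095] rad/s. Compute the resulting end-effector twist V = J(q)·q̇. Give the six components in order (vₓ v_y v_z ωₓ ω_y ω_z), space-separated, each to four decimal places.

o_n = [0.5581, 0.5581, -0.0228]
J₁: ẑ×o_n = [-0.5581, 0.5581, 0.0000], ω = ẑ
J2: z=[0.7071, -0.7071, 0.0000] o=[0.0849, 0.0849, 0.0000] → [0.0162, 0.0162, 0.6693, 0.7071, -0.7071, 0.0000]
J3: z=[0.7071, -0.7071, 0.0000] o=[0.1976, 0.1976, -0.0139] → [0.0063, 0.0063, 0.5099, 0.7071, -0.7071, 0.0000]
V = J·q̇ = [0.0694, -0.0824, -0.2461, -0.2440, 0.2440, -0.1360]

0.0694 -0.0824 -0.2461 -0.2440 0.2440 -0.1360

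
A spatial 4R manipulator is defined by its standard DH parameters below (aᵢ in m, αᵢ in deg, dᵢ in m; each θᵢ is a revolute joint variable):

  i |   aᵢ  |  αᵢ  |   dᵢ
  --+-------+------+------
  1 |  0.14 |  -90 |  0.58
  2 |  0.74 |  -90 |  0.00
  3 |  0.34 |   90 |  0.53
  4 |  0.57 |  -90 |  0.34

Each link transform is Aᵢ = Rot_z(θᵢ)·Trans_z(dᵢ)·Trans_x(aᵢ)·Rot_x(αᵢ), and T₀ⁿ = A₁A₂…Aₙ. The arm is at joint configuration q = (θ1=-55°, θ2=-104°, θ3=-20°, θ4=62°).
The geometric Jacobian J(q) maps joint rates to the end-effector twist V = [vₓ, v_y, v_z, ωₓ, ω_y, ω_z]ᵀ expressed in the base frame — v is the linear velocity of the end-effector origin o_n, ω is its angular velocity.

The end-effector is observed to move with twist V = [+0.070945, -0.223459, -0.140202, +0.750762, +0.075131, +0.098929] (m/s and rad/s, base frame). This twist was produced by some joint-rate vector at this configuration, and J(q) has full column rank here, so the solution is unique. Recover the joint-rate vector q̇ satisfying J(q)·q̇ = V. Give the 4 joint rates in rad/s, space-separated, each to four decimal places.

o_n = [0.9215, -0.3968, 1.9892]
J₁: ẑ×o_n = [0.3968, 0.9215, -0.0000], ω = ẑ
J2: z=[0.8192, 0.5736, 0.0000] o=[0.0803, -0.1147, 0.5800] → [0.8083, -1.1543, -0.7136, 0.8192, 0.5736, 0.0000]
J3: z=[0.5565, -0.7948, 0.2419] o=[-0.0224, 0.0320, 1.2980] → [-0.4456, -0.1563, 0.5116, 0.5565, -0.7948, 0.2419]
J4: z=[0.8172, 0.4712, -0.3319] o=[0.3235, -0.2593, 1.7362] → [0.0736, -0.4051, -0.3941, 0.8172, 0.4712, -0.3319]
q̇ = J⁺·V = [0.2110, 0.1140, 0.3310, 0.5790]

0.2110 0.1140 0.3310 0.5790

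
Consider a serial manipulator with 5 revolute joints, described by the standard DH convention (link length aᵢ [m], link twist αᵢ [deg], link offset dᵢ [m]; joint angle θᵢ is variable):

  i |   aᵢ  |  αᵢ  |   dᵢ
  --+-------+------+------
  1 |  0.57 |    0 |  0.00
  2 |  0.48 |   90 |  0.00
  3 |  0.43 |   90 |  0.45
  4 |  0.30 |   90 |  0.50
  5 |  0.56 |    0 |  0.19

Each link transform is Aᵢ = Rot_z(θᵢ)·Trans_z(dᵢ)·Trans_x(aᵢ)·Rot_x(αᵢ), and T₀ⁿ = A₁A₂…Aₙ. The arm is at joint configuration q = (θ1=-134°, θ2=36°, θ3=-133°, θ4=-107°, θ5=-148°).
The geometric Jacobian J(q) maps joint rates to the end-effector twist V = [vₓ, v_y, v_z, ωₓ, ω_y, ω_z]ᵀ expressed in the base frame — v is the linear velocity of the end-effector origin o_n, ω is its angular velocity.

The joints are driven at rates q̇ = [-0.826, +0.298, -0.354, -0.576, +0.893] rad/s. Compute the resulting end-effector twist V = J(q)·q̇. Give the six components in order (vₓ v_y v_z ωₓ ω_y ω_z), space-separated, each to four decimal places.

-0.2136 0.4188 -0.2015 -0.0477 -1.0068 -0.2963

o_n = [-1.0799, -0.4423, -0.0804]
J₁: ẑ×o_n = [0.4423, -1.0799, 0.0000], ω = ẑ
J2: z=[0.0000, 0.0000, 1.0000] o=[-0.3960, -0.4100, 0.0000] → [0.0323, -0.6840, 0.0000, 0.0000, 0.0000, 1.0000]
J3: z=[-0.9903, 0.1392, 0.0000] o=[-0.4628, -0.8854, 0.0000] → [-0.0112, -0.0796, -0.3529, -0.9903, 0.1392, 0.0000]
J4: z=[0.1018, 0.7242, 0.6820] o=[-0.8676, -0.5323, -0.3145] → [0.1081, -0.1687, 0.1630, 0.1018, 0.7242, 0.6820]
J5: z=[-0.3803, -0.6052, 0.6994] o=[-0.5409, -0.2694, 0.0907] → [0.2245, -0.4420, -0.2604, -0.3803, -0.6052, 0.6994]
V = J·q̇ = [-0.2136, 0.4188, -0.2015, -0.0477, -1.0068, -0.2963]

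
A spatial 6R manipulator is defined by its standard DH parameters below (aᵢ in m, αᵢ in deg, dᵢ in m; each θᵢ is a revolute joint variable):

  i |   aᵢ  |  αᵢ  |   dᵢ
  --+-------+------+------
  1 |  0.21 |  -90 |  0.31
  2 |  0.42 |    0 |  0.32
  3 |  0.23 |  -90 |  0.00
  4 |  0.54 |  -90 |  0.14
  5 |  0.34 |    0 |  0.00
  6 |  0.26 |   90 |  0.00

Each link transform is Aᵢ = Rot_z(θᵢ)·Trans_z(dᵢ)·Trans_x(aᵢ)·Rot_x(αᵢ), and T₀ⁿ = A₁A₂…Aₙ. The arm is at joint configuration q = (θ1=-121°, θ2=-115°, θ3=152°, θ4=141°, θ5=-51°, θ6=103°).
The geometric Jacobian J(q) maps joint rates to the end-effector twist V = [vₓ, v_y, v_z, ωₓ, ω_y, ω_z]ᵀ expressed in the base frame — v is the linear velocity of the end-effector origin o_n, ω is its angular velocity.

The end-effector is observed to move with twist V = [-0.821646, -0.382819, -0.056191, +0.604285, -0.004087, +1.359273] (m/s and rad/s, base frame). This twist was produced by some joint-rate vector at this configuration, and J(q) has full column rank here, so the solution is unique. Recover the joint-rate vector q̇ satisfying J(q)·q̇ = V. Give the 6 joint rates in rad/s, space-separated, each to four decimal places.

o_n = [0.0239, 0.5353, 0.8205]
J₁: ẑ×o_n = [-0.5353, 0.0239, 0.0000], ω = ẑ
J2: z=[0.8572, -0.5150, 0.0000] o=[-0.1082, -0.1800, 0.3100] → [-0.2629, -0.4376, 0.6811, 0.8572, -0.5150, 0.0000]
J3: z=[0.8572, -0.5150, 0.0000] o=[0.2576, -0.1927, 0.6906] → [-0.0669, -0.1113, 0.5036, 0.8572, -0.5150, 0.0000]
J4: z=[0.3100, 0.5159, -0.7986] o=[0.1629, -0.3501, 0.5522] → [0.8455, 0.0279, 0.3462, 0.3100, 0.5159, -0.7986]
J5: z=[0.9250, 0.0306, 0.3787] o=[0.0877, 0.1844, 0.6930] → [-0.1290, -0.1421, 0.3265, 0.9250, 0.0306, 0.3787]
J6: z=[0.9250, 0.0306, 0.3787] o=[0.1225, 0.5039, 0.5820] → [-0.0046, -0.2580, 0.0320, 0.9250, 0.0306, 0.3787]
q̇ = J⁺·V = [0.6090, 0.5700, -0.9110, -0.4140, 0.4150, 0.6930]

0.6090 0.5700 -0.9110 -0.4140 0.4150 0.6930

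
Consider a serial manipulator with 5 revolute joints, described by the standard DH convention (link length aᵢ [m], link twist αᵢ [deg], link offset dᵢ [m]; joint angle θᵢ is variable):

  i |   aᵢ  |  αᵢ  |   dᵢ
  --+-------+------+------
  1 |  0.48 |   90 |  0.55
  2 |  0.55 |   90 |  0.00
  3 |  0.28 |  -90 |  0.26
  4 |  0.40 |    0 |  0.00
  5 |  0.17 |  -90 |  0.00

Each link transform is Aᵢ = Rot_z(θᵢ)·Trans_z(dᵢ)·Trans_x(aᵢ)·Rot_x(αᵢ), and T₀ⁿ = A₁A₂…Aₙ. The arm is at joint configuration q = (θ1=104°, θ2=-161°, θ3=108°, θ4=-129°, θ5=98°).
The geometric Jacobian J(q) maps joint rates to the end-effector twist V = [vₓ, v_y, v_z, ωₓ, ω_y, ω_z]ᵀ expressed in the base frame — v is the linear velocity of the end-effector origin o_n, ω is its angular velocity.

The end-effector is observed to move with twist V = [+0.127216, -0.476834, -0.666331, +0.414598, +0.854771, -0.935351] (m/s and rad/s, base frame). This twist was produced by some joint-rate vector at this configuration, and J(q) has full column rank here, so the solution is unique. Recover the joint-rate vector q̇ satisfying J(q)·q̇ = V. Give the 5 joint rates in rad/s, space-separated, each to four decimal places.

-0.1880 0.7540 -0.9440 -0.1470 0.6160

o_n = [0.2098, -0.1575, 1.0110]
J₁: ẑ×o_n = [0.1575, 0.2098, -0.0000], ω = ẑ
J2: z=[0.9703, 0.2419, 0.0000] o=[-0.1161, 0.4657, 0.5500] → [0.1115, -0.4473, -0.6836, 0.9703, 0.2419, 0.0000]
J3: z=[0.0788, -0.3159, 0.9455] o=[0.0097, -0.0388, 0.3709] → [-0.0900, 0.1388, 0.0539, 0.0788, -0.3159, 0.9455]
J4: z=[-0.5174, 0.7978, 0.3096] o=[0.2688, 0.0228, 0.6449] → [0.3478, 0.1711, 0.1403, -0.5174, 0.7978, 0.3096]
J5: z=[-0.5174, 0.7978, 0.3096] o=[0.0787, -0.2047, 0.9135] → [0.0631, 0.0910, -0.1290, -0.5174, 0.7978, 0.3096]
q̇ = J⁺·V = [-0.1880, 0.7540, -0.9440, -0.1470, 0.6160]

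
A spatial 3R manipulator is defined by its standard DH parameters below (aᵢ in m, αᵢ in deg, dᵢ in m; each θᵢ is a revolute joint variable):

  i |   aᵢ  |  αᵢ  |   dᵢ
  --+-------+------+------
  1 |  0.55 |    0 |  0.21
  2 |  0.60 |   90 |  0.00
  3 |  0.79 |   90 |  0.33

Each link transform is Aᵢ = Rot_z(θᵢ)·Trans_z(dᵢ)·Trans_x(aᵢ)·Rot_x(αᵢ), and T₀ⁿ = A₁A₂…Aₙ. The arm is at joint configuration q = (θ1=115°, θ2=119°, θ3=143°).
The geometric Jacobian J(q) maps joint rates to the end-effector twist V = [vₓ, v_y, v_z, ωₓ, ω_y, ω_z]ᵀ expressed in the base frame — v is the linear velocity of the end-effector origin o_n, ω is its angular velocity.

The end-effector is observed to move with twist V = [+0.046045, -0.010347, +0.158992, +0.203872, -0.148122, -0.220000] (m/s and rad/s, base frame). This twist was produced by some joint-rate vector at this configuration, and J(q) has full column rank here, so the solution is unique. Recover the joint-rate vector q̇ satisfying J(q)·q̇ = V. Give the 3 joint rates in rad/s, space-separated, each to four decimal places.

o_n = [-0.4812, 0.7175, 0.6854]
J₁: ẑ×o_n = [-0.7175, -0.4812, 0.0000], ω = ẑ
J2: z=[0.0000, 0.0000, 1.0000] o=[-0.2324, 0.4985, 0.2100] → [-0.2190, -0.2488, 0.0000, 0.0000, 0.0000, 1.0000]
J3: z=[-0.8090, 0.5878, 0.0000] o=[-0.5851, 0.0131, 0.2100] → [0.2795, 0.3846, -0.6309, -0.8090, 0.5878, 0.0000]
q̇ = J⁺·V = [-0.1370, -0.0830, -0.2520]

-0.1370 -0.0830 -0.2520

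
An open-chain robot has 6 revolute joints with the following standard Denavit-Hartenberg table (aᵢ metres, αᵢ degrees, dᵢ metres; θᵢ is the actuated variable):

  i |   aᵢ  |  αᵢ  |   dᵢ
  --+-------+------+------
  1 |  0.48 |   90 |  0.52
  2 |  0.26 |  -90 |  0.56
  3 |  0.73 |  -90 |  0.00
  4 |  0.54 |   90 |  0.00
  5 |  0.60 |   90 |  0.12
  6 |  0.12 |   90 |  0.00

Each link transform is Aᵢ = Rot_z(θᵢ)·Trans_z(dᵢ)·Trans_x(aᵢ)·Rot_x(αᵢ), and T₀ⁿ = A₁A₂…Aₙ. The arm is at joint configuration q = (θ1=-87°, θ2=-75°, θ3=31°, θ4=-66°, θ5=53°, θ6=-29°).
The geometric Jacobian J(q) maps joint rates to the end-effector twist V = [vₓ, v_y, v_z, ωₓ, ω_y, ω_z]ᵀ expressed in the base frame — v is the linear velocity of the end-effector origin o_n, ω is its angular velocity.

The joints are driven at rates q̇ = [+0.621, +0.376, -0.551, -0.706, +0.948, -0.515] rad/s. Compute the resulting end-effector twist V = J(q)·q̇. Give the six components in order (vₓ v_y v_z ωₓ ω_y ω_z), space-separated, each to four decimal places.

o_n = [0.5537, -1.5570, -0.0989]
J₁: ẑ×o_n = [1.5570, 0.5537, -0.0000], ω = ẑ
J2: z=[-0.9986, -0.0523, 0.0000] o=[0.0251, -0.4793, 0.5200] → [0.0324, -0.6181, 1.1038, -0.9986, -0.0523, 0.0000]
J3: z=[0.0506, -0.9646, 0.2588] o=[-0.5306, -0.5759, 0.2689] → [0.6087, 0.2992, 0.9963, 0.0506, -0.9646, 0.2588]
J4: z=[0.8490, 0.1780, 0.4975] o=[-0.1467, -0.7179, -0.3356] → [0.4596, 0.1475, -0.8371, 0.8490, 0.1780, 0.4975]
J5: z=[-0.4599, -0.2146, 0.8617] o=[-0.0062, -1.2365, -0.3897] → [0.2138, 0.6162, 0.2675, -0.4599, -0.2146, 0.8617]
J6: z=[-0.3032, -0.8741, -0.3795] o=[0.4394, -1.5237, -0.0842] → [0.0003, -0.0479, 0.1100, -0.3032, -0.8741, -0.3795]
V = J·q̇ = [0.5217, 0.4512, 0.6540, -1.2826, 0.6329, 1.1395]

0.5217 0.4512 0.6540 -1.2826 0.6329 1.1395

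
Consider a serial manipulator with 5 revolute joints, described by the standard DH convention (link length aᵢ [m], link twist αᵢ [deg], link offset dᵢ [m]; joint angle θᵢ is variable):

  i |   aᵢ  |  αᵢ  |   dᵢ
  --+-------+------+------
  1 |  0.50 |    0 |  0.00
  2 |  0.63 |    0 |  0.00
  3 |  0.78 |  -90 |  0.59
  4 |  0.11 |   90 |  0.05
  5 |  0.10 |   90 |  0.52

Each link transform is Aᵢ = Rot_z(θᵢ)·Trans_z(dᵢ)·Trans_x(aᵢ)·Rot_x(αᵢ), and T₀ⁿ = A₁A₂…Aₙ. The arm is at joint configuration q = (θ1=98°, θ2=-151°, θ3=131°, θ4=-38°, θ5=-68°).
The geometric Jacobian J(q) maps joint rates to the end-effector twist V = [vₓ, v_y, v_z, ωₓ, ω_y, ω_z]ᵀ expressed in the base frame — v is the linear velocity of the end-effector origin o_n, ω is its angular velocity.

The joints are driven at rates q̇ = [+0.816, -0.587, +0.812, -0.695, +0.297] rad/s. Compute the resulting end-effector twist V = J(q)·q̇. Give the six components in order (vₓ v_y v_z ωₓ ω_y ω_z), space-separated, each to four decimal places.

-0.9448 -0.1185 -0.1248 0.6418 -0.3234 1.2750

o_n = [0.4711, 0.5466, 1.0906]
J₁: ẑ×o_n = [-0.5466, 0.4711, 0.0000], ω = ẑ
J2: z=[0.0000, 0.0000, 1.0000] o=[-0.0696, 0.4951, 0.0000] → [-0.0514, 0.5407, 0.0000, 0.0000, 0.0000, 1.0000]
J3: z=[0.0000, 0.0000, 1.0000] o=[0.3096, -0.0080, 0.0000] → [-0.5546, 0.1616, 0.0000, 0.0000, 0.0000, 1.0000]
J4: z=[-0.9781, 0.2079, 0.0000] o=[0.4717, 0.7549, 0.5900] → [0.1041, 0.4896, 0.2039, -0.9781, 0.2079, 0.0000]
J5: z=[-0.1280, -0.6022, 0.7880] o=[0.4408, 0.8501, 0.6577] → [-0.0215, 0.0793, 0.0571, -0.1280, -0.6022, 0.7880]
V = J·q̇ = [-0.9448, -0.1185, -0.1248, 0.6418, -0.3234, 1.2750]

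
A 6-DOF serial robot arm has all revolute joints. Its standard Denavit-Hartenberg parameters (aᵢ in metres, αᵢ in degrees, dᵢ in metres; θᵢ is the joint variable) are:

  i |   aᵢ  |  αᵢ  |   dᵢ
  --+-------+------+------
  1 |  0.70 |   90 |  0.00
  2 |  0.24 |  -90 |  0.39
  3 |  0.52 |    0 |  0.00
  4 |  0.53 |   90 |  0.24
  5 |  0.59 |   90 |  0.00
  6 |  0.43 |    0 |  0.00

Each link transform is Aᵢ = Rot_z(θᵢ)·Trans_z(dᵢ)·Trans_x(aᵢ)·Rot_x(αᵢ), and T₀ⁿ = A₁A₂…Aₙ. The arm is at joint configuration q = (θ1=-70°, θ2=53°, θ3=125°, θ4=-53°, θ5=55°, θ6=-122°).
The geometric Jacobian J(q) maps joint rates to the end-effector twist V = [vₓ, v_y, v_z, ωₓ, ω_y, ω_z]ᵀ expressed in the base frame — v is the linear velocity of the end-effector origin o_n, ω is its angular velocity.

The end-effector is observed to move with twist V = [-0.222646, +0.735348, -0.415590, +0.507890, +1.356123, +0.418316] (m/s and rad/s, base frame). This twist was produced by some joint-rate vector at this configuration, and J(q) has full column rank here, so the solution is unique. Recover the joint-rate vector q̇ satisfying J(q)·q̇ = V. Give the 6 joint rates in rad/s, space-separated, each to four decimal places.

0.6260 -0.6780 0.7210 0.0290 -0.8690 -0.0070

o_n = [0.8554, 0.1359, 0.1815]
J₁: ẑ×o_n = [-0.1359, 0.8554, 0.0000], ω = ẑ
J2: z=[-0.9397, -0.3420, 0.0000] o=[0.2394, -0.6578, 0.0000] → [-0.0621, 0.1706, -0.5352, -0.9397, -0.3420, 0.0000]
J3: z=[-0.2731, 0.7505, 0.6018] o=[-0.0777, -0.9269, 0.1917] → [-0.6472, 0.5587, -0.9905, -0.2731, 0.7505, 0.6018]
J4: z=[-0.2731, 0.7505, 0.6018] o=[0.2612, -0.6125, -0.0465] → [-0.2793, 0.4199, -0.6503, -0.2731, 0.7505, 0.6018]
J5: z=[-0.0946, -0.6435, 0.7595] o=[0.7030, -0.3526, 0.2287] → [-0.3407, 0.1112, 0.0518, -0.0946, -0.6435, 0.7595]
J6: z=[0.9409, -0.3072, -0.1430] o=[0.8950, 0.0610, 0.6031] → [0.1402, 0.4023, 0.0583, 0.9409, -0.3072, -0.1430]
q̇ = J⁺·V = [0.6260, -0.6780, 0.7210, 0.0290, -0.8690, -0.0070]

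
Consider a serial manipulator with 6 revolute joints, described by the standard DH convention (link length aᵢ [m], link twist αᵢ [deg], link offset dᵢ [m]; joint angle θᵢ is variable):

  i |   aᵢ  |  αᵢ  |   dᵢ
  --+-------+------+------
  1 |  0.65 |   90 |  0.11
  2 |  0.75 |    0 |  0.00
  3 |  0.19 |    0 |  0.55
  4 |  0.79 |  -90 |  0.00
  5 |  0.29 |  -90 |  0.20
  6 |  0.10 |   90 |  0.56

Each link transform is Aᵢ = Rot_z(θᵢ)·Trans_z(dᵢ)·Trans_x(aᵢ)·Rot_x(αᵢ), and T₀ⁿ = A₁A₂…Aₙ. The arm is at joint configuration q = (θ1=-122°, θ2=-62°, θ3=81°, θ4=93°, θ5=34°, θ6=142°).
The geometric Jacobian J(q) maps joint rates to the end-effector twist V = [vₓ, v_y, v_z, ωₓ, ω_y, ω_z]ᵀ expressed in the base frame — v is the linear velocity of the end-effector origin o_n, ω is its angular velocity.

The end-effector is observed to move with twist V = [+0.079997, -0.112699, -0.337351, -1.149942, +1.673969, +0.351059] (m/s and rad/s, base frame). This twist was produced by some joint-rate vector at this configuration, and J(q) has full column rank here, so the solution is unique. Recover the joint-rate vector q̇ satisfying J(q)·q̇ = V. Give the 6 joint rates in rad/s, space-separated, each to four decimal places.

o_n = [-0.4014, -0.7034, 0.0623]
J₁: ẑ×o_n = [0.7034, -0.4014, 0.0000], ω = ẑ
J2: z=[-0.8480, 0.5299, 0.0000] o=[-0.3444, -0.5512, 0.1100] → [-0.0253, -0.0405, 0.1592, -0.8480, 0.5299, 0.0000]
J3: z=[-0.8480, 0.5299, 0.0000] o=[-0.5310, -0.8498, -0.5522] → [0.3256, 0.5211, -0.1929, -0.8480, 0.5299, 0.0000]
J4: z=[-0.8480, 0.5299, 0.0000] o=[-1.0927, -0.7107, -0.4904] → [0.2928, 0.4686, -0.3726, -0.8480, 0.5299, 0.0000]
J5: z=[0.4913, 0.7863, -0.3746] o=[-0.9358, -0.4598, 0.2421] → [-0.2327, -0.1118, -0.5400, 0.4913, 0.7863, -0.3746]
J6: z=[0.5921, -0.6170, -0.5185] o=[-0.6523, -0.3121, 0.3901] → [-0.0006, 0.0640, -0.0768, 0.5921, -0.6170, -0.5185]
q̇ = J⁺·V = [0.2490, 0.9330, -0.1630, 0.5020, 0.7130, -0.7120]

0.2490 0.9330 -0.1630 0.5020 0.7130 -0.7120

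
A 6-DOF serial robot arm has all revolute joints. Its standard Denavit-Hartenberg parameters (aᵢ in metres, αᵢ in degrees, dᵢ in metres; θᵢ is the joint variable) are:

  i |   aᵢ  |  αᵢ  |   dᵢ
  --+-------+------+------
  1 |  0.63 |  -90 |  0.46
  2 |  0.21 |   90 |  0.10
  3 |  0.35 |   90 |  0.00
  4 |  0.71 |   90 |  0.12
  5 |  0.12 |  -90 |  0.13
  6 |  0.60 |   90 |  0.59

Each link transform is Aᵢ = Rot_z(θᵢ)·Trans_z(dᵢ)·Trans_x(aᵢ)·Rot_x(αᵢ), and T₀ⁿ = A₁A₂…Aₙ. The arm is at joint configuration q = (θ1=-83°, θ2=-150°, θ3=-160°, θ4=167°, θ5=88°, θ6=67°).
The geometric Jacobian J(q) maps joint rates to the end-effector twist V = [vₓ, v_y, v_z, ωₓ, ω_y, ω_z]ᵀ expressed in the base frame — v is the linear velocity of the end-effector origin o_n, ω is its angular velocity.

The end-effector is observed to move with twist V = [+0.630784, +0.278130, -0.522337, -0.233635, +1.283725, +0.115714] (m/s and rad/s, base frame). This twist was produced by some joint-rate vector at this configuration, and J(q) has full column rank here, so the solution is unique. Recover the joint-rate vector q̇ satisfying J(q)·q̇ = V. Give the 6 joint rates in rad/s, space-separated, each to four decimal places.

o_n = [0.6263, -0.8176, 0.7518]
J₁: ẑ×o_n = [0.8176, 0.6263, -0.0000], ω = ẑ
J2: z=[0.9925, 0.1219, 0.0000] o=[0.0768, -0.6253, 0.4600] → [0.0356, -0.2897, -0.2578, 0.9925, 0.1219, 0.0000]
J3: z=[-0.0609, 0.4963, -0.8660] o=[0.1539, -0.4326, 0.5650] → [-0.2407, -0.3977, -0.2110, -0.0609, 0.4963, -0.8660]
J4: z=[0.9688, -0.1795, -0.1710] o=[0.0698, -0.7299, 0.4006] → [-0.0780, -0.4355, 0.0150, 0.9688, -0.1795, -0.1710]
J5: z=[-0.1134, 0.2925, -0.9495] o=[0.3425, -0.0845, 0.5668] → [-0.6419, -0.2485, 0.0001, -0.1134, 0.2925, -0.9495]
J6: z=[-0.1865, -0.9450, -0.2688] o=[0.4449, -0.0641, 0.4239] → [-0.5124, 0.0124, 0.3119, -0.1865, -0.9450, -0.2688]
q̇ = J⁺·V = [0.6870, 0.5920, 0.7430, -0.8930, 0.2660, -0.6400]

0.6870 0.5920 0.7430 -0.8930 0.2660 -0.6400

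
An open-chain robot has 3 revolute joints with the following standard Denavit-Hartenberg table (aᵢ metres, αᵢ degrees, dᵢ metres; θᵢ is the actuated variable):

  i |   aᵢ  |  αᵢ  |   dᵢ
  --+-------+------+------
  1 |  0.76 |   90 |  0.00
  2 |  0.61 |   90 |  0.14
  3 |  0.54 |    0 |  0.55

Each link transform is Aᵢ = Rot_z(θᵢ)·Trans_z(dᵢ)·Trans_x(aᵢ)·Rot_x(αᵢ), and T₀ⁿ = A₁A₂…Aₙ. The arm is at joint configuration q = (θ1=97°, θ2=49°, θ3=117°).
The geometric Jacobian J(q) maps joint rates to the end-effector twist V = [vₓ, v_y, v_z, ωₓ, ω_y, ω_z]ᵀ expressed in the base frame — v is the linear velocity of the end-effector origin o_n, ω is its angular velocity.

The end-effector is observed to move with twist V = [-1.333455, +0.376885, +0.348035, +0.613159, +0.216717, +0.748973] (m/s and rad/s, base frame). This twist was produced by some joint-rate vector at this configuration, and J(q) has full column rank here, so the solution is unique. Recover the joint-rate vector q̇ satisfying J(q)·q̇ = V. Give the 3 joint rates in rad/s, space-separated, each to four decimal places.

o_n = [0.4441, 1.4796, -0.0855]
J₁: ẑ×o_n = [-1.4796, 0.4441, 0.0000], ω = ẑ
J2: z=[0.9925, 0.1219, 0.0000] o=[-0.0926, 0.7543, 0.0000] → [-0.0104, 0.0848, 0.6545, 0.9925, 0.1219, 0.0000]
J3: z=[-0.0920, 0.7491, -0.6561] o=[-0.0024, 1.1686, 0.4604] → [-0.2049, -0.3432, -0.3631, -0.0920, 0.7491, -0.6561]
q̇ = J⁺·V = [0.8710, 0.6350, 0.1860]

0.8710 0.6350 0.1860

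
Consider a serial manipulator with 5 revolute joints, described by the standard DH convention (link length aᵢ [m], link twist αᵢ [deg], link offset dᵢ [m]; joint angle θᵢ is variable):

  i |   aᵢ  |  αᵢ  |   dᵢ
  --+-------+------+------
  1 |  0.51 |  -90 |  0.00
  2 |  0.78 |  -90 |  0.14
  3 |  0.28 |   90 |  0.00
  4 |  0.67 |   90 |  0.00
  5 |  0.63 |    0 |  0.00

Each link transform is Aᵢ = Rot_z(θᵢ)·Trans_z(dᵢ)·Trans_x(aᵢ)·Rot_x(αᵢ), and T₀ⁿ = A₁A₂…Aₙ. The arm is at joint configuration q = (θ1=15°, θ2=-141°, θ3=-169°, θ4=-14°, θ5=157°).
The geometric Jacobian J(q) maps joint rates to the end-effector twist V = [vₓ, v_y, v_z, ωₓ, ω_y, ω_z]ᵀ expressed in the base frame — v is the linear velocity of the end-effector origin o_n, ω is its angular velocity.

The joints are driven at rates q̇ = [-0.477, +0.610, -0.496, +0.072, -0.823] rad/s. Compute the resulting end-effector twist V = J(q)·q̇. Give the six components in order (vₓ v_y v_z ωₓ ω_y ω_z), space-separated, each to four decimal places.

o_n = [0.2080, 0.0231, 0.2174]
J₁: ẑ×o_n = [-0.0231, 0.2080, 0.0000], ω = ẑ
J2: z=[-0.2588, 0.9659, 0.0000] o=[0.4926, 0.1320, 0.0000] → [0.2100, 0.0563, 0.3031, -0.2588, 0.9659, 0.0000]
J3: z=[0.6079, 0.1629, 0.7771] o=[-0.1291, 0.1103, 0.4909] → [0.0233, 0.4282, -0.1079, 0.6079, 0.1629, 0.7771]
J4: z=[0.3973, -0.9098, -0.1201] o=[0.0634, 0.2172, 0.3179] → [0.0681, 0.0226, 0.0545, 0.3973, -0.9098, -0.1201]
J5: z=[-0.7561, -0.2504, -0.6046] o=[0.4118, 0.4390, -0.2097] → [-0.3584, 0.4461, 0.2635, -0.7561, -0.2504, -0.6046]
V = J·q̇ = [0.4274, -0.6428, 0.0255, 0.1915, 0.6490, -0.3735]

0.4274 -0.6428 0.0255 0.1915 0.6490 -0.3735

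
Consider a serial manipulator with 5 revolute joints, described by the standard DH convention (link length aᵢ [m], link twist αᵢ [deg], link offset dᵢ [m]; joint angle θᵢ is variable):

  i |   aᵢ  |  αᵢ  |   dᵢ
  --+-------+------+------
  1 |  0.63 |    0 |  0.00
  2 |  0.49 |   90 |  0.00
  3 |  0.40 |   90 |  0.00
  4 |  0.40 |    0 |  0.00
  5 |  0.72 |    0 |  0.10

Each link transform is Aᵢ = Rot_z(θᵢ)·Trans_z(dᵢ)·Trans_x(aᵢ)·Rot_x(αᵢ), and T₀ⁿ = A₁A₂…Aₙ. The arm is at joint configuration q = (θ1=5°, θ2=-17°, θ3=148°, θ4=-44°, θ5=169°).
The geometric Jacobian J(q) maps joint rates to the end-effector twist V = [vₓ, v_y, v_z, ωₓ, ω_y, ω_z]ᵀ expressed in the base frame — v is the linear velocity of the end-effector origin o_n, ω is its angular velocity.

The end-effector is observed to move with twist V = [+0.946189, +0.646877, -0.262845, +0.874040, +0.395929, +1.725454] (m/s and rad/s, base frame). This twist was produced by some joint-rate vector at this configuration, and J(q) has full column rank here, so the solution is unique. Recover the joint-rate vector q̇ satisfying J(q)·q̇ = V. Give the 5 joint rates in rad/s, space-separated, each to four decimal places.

o_n = [0.8660, -0.3147, 0.2304]
J₁: ẑ×o_n = [0.3147, 0.8660, -0.0000], ω = ẑ
J2: z=[0.0000, 0.0000, 1.0000] o=[0.6276, 0.0549, 0.0000] → [0.3696, 0.2384, -0.0000, 0.0000, 0.0000, 1.0000]
J3: z=[-0.2079, -0.9781, 0.0000] o=[1.1069, -0.0470, 0.0000] → [-0.2254, 0.0479, -0.1800, -0.2079, -0.9781, 0.0000]
J4: z=[0.5183, -0.1102, 0.8480] o=[0.7751, 0.0236, 0.2120] → [0.2848, 0.0675, -0.1653, 0.5183, -0.1102, 0.8480]
J5: z=[0.5183, -0.1102, 0.8480] o=[0.5942, 0.3461, 0.3644] → [0.5751, 0.3000, -0.3125, 0.5183, -0.1102, 0.8480]
q̇ = J⁺·V = [0.4190, 0.0700, -0.5690, 0.6140, 0.8440]

0.4190 0.0700 -0.5690 0.6140 0.8440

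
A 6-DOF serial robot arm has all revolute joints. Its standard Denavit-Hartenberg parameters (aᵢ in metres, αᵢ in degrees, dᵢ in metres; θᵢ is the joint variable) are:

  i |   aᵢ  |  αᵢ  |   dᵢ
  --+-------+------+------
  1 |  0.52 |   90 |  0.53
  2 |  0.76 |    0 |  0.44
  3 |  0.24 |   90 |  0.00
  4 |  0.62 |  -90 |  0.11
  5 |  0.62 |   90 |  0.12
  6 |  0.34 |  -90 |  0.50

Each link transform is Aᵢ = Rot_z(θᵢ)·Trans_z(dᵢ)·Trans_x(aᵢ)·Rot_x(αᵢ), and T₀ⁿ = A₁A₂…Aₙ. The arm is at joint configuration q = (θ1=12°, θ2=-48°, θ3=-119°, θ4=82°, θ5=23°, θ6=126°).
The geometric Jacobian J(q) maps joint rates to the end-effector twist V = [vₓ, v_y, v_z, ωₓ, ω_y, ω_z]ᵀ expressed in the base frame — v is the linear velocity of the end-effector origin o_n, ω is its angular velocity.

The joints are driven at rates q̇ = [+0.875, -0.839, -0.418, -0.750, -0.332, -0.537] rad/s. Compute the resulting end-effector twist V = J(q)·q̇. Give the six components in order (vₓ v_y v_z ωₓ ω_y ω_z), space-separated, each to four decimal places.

0.5154 0.7088 -0.3475 -0.3259 1.4755 -0.4048

o_n = [1.2518, -1.4570, 0.3573]
J₁: ẑ×o_n = [1.4570, 1.2518, -0.0000], ω = ẑ
J2: z=[0.2079, -0.9781, 0.0000] o=[0.5086, 0.1081, 0.5300] → [0.1690, 0.0359, 0.4015, 0.2079, -0.9781, 0.0000]
J3: z=[0.2079, -0.9781, 0.0000] o=[1.0975, -0.2165, -0.0348] → [-0.3835, -0.0815, -0.1070, 0.2079, -0.9781, 0.0000]
J4: z=[-0.2200, -0.0468, 0.9744] o=[0.8688, -0.2652, -0.0888] → [1.1404, 0.4713, 0.2802, -0.2200, -0.0468, 0.9744]
J5: z=[0.9727, 0.0645, 0.2228] o=[0.8900, -0.8883, -0.0010] → [0.1498, -0.2679, -0.5765, 0.9727, 0.0645, 0.2228]
J6: z=[-0.1739, -0.4325, 0.8847] o=[1.1018, -1.4382, -0.2282] → [-0.2366, 0.2345, 0.0681, -0.1739, -0.4325, 0.8847]
V = J·q̇ = [0.5154, 0.7088, -0.3475, -0.3259, 1.4755, -0.4048]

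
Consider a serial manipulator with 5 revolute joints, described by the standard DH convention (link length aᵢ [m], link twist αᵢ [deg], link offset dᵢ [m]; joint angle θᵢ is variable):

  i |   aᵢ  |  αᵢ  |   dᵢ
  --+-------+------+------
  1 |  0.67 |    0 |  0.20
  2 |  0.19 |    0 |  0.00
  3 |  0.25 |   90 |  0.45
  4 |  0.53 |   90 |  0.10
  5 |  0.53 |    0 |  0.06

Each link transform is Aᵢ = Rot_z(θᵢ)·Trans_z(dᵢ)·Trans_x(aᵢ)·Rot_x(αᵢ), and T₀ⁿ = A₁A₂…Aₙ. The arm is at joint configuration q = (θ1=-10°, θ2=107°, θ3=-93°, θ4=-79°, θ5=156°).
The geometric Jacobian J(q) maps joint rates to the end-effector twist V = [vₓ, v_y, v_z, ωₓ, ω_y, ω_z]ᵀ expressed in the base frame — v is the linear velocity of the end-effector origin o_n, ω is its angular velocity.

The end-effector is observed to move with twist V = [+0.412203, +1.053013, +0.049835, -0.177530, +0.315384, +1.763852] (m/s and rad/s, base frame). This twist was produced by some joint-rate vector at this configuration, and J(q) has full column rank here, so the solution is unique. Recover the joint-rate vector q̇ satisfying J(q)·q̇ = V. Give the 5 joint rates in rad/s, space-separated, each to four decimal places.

0.9190 0.1640 0.7110 -0.3270 0.1580

o_n = [0.8580, -0.2286, 0.5936]
J₁: ẑ×o_n = [0.2286, 0.8580, -0.0000], ω = ẑ
J2: z=[0.0000, 0.0000, 1.0000] o=[0.6598, -0.1163, 0.2000] → [0.1123, 0.1982, -0.0000, 0.0000, 0.0000, 1.0000]
J3: z=[0.0000, 0.0000, 1.0000] o=[0.6367, 0.0722, 0.2000] → [0.3009, 0.2214, -0.0000, 0.0000, 0.0000, 1.0000]
J4: z=[0.0698, -0.9976, 0.0000] o=[0.8861, 0.0897, 0.6500] → [0.0563, 0.0039, -0.0502, 0.0698, -0.9976, 0.0000]
J5: z=[-0.9792, -0.0685, -0.1908] o=[0.9939, -0.0030, 0.1297] → [-0.0748, 0.4801, 0.2116, -0.9792, -0.0685, -0.1908]
q̇ = J⁺·V = [0.9190, 0.1640, 0.7110, -0.3270, 0.1580]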